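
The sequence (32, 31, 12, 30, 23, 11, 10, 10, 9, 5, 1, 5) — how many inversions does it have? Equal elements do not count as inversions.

61

Element-by-element contributions:
32: 11
31: 10
12: 7
30: 8
23: 7
11: 6
10: 4
10: 4
9: 3
5: 1
1: 0
5: 0
Sum: 11 + 10 + 7 + 8 + 7 + 6 + 4 + 4 + 3 + 1 + 0 + 0 = 61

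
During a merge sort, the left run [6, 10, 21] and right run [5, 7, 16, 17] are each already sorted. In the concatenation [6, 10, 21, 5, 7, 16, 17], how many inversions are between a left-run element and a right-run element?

7

For each element r of the right run, count left-run elements greater than r:
r = 5: 6, 10, 21 → 3
r = 7: 10, 21 → 2
r = 16: 21 → 1
r = 17: 21 → 1
Cross-inversions: 3 + 2 + 1 + 1 = 7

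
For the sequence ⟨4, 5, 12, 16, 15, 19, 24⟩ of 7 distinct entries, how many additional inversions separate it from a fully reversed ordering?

20 inversions short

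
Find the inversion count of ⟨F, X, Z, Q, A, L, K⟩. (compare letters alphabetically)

Sweep left to right; for each value list the smaller values that follow it:
F → A → 1
X → Q, A, L, K → 4
Z → Q, A, L, K → 4
Q → A, L, K → 3
A → none → 0
L → K → 1
K → none → 0
Sum: 1 + 4 + 4 + 3 + 0 + 1 + 0 = 13

13 out-of-order pairs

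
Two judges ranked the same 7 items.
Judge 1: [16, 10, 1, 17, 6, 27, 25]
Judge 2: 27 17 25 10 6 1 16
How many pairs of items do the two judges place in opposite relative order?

Assign each item its position (1..7) in the first ordering, then rewrite the second ordering as that position sequence:
positions: 16→1, 10→2, 1→3, 17→4, 6→5, 27→6, 25→7
second ordering as positions: [6, 4, 7, 2, 5, 3, 1]
Discordant pairs = inversions in this position sequence.
6: 4, 2, 5, 3, 1 → 5
4: 2, 3, 1 → 3
7: 2, 5, 3, 1 → 4
2: 1 → 1
5: 3, 1 → 2
3: 1 → 1
1: 0
Total: 5 + 3 + 4 + 1 + 2 + 1 + 0 = 16

16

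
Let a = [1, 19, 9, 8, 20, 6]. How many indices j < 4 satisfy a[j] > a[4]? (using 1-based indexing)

2

The element at index 4 is 8.
Elements before it: 1, 19, 9
Those larger than 8: 19, 9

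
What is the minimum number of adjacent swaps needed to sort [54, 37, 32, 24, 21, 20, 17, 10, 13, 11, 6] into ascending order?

53

Minimum adjacent swaps = number of inversions (each swap of adjacent out-of-order elements removes one inversion and no swap can remove more).
Count inversions — for each element, later elements that are smaller:
54: 37, 32, 24, 21, 20, 17, 10, 13, 11, 6 → 10
37: 32, 24, 21, 20, 17, 10, 13, 11, 6 → 9
32: 24, 21, 20, 17, 10, 13, 11, 6 → 8
24: 21, 20, 17, 10, 13, 11, 6 → 7
21: 20, 17, 10, 13, 11, 6 → 6
20: 17, 10, 13, 11, 6 → 5
17: 10, 13, 11, 6 → 4
10: 6 → 1
13: 11, 6 → 2
11: 6 → 1
6: none → 0
Total inversions: 10 + 9 + 8 + 7 + 6 + 5 + 4 + 1 + 2 + 1 + 0 = 53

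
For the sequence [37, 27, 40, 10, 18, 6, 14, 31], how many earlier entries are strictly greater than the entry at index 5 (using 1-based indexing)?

3 such elements

The element at index 5 is 18.
Elements before it: 37, 27, 40, 10
Those larger than 18: 37, 27, 40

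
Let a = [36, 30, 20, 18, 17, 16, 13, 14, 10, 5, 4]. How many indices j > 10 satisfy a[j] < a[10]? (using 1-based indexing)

1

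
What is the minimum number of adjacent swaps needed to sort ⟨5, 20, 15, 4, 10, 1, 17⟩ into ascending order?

The minimum number of adjacent swaps to sort an array equals its inversion count, since every such swap removes exactly one inversion.
Count inversions — for each element, later elements that are smaller:
5: 4, 1 → 2
20: 15, 4, 10, 1, 17 → 5
15: 4, 10, 1 → 3
4: 1 → 1
10: 1 → 1
1: none → 0
17: none → 0
Total inversions: 2 + 5 + 3 + 1 + 1 + 0 + 0 = 12

12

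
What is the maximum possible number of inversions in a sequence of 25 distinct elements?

A reversed (strictly descending) arrangement makes every pair an inversion, giving C(25, 2) inversions.
C(25, 2) = 25·24/2 = 300

Inversions: 300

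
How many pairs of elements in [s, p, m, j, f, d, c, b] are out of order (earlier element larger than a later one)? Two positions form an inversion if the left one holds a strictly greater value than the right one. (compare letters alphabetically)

There are 28 inversions.

Count, for each position, how many later elements it exceeds:
s: 7
p: 6
m: 5
j: 4
f: 3
d: 2
c: 1
b: 0
Sum: 7 + 6 + 5 + 4 + 3 + 2 + 1 + 0 = 28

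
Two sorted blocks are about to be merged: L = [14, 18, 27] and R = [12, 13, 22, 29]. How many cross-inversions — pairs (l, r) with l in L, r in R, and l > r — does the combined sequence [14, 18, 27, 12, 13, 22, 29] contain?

Count, for every r in R, how many entries of L exceed r:
r = 12: 14, 18, 27 → 3
r = 13: 14, 18, 27 → 3
r = 22: 27 → 1
r = 29: none → 0
Cross-inversions: 3 + 3 + 1 + 0 = 7

7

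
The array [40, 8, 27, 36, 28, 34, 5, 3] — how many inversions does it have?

Count, for each position, how many later elements it exceeds:
40: 7
8: 2
27: 2
36: 4
28: 2
34: 2
5: 1
3: 0
Sum: 7 + 2 + 2 + 4 + 2 + 2 + 1 + 0 = 20

Out-of-order pairs: 20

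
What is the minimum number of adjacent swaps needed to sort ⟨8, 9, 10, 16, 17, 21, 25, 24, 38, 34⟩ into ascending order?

2

Each adjacent swap fixes exactly one inversion, so the minimum swap count equals the number of inversions.
Count inversions — for each element, later elements that are smaller:
8: none → 0
9: none → 0
10: none → 0
16: none → 0
17: none → 0
21: none → 0
25: 24 → 1
24: none → 0
38: 34 → 1
34: none → 0
Total inversions: 0 + 0 + 0 + 0 + 0 + 0 + 1 + 0 + 1 + 0 = 2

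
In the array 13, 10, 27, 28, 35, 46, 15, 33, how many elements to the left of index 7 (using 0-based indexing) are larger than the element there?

2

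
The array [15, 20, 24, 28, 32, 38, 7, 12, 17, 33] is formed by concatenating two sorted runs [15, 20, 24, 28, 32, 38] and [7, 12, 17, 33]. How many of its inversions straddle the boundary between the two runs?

18 cross-inversions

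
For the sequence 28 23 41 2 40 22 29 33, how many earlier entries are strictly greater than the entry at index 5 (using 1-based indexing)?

1

The element at index 5 is 40.
Elements before it: 28, 23, 41, 2
Those larger than 40: 41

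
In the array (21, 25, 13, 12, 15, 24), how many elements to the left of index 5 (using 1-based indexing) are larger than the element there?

The element at index 5 is 15.
Elements before it: 21, 25, 13, 12
Those larger than 15: 21, 25

2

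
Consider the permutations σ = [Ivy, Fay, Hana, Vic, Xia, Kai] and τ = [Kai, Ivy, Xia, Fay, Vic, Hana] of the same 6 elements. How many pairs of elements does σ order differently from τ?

Assign each item its position (1..6) in the first ordering, then rewrite the second ordering as that position sequence:
positions: Ivy→1, Fay→2, Hana→3, Vic→4, Xia→5, Kai→6
second ordering as positions: [6, 1, 5, 2, 4, 3]
Discordant pairs = inversions in this position sequence.
6: 1, 5, 2, 4, 3 → 5
1: 0
5: 2, 4, 3 → 3
2: 0
4: 3 → 1
3: 0
Total: 5 + 0 + 3 + 0 + 1 + 0 = 9

There are 9 discordant pairs.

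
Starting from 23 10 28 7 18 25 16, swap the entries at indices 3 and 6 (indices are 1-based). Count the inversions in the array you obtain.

Positions 3 and 6 hold 28 and 25; after swapping, the array is [23, 10, 25, 7, 18, 28, 16].
Sweep left to right; for each value list the smaller values that follow it:
23 → 10, 7, 18, 16 → 4
10 → 7 → 1
25 → 7, 18, 16 → 3
7 → none → 0
18 → 16 → 1
28 → 16 → 1
16 → none → 0
Sum: 4 + 1 + 3 + 0 + 1 + 1 + 0 = 10

There are 10 inversions.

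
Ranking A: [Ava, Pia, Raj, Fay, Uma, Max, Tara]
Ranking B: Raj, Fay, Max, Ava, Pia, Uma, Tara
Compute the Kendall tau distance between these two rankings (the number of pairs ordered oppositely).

7 discordant pairs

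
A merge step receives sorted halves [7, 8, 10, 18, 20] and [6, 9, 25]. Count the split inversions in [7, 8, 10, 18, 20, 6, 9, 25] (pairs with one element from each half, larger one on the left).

8 cross-inversions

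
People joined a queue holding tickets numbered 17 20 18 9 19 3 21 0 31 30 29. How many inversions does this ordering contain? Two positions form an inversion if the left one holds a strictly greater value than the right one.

20 inversions

Count, for each position, how many later elements it exceeds:
17: 3
20: 5
18: 3
9: 2
19: 2
3: 1
21: 1
0: 0
31: 2
30: 1
29: 0
Sum: 3 + 5 + 3 + 2 + 2 + 1 + 1 + 0 + 2 + 1 + 0 = 20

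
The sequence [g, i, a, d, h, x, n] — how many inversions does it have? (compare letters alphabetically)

Out-of-order pairs: 6

Element-by-element contributions:
g → a, d → 2
i → a, d, h → 3
a → none → 0
d → none → 0
h → none → 0
x → n → 1
n → none → 0
Sum: 2 + 3 + 0 + 0 + 0 + 1 + 0 = 6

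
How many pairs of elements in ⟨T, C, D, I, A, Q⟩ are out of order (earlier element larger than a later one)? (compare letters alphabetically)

For each element, count later entries that are smaller:
T → C, D, I, A, Q → 5
C → A → 1
D → A → 1
I → A → 1
A → none → 0
Q → none → 0
Sum: 5 + 1 + 1 + 1 + 0 + 0 = 8

There are 8 inversions.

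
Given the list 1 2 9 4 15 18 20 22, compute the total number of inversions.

Sweep left to right; for each value list the smaller values that follow it:
1 → none → 0
2 → none → 0
9 → 4 → 1
4 → none → 0
15 → none → 0
18 → none → 0
20 → none → 0
22 → none → 0
Sum: 0 + 0 + 1 + 0 + 0 + 0 + 0 + 0 = 1

1 out-of-order pair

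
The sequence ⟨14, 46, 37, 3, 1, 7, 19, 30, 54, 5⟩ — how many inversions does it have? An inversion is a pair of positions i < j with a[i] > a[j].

Sweep left to right; for each value list the smaller values that follow it:
14 → 3, 1, 7, 5 → 4
46 → 37, 3, 1, 7, 19, 30, 5 → 7
37 → 3, 1, 7, 19, 30, 5 → 6
3 → 1 → 1
1 → none → 0
7 → 5 → 1
19 → 5 → 1
30 → 5 → 1
54 → 5 → 1
5 → none → 0
Sum: 4 + 7 + 6 + 1 + 0 + 1 + 1 + 1 + 1 + 0 = 22

22 inversions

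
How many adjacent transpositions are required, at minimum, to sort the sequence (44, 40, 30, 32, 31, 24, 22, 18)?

26

Each adjacent swap fixes exactly one inversion, so the minimum swap count equals the number of inversions.
Count inversions — for each element, later elements that are smaller:
44: 40, 30, 32, 31, 24, 22, 18 → 7
40: 30, 32, 31, 24, 22, 18 → 6
30: 24, 22, 18 → 3
32: 31, 24, 22, 18 → 4
31: 24, 22, 18 → 3
24: 22, 18 → 2
22: 18 → 1
18: none → 0
Total inversions: 7 + 6 + 3 + 4 + 3 + 2 + 1 + 0 = 26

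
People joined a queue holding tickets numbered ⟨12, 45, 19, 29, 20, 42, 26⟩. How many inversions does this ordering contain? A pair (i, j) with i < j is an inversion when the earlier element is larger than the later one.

Listing every pair i<j with a[i]>a[j] (using 0-based positions):
(1,2): 45 > 19
(1,3): 45 > 29
(1,4): 45 > 20
(1,5): 45 > 42
(1,6): 45 > 26
(3,4): 29 > 20
(3,6): 29 > 26
(5,6): 42 > 26
That's 8 pairs.

8 out-of-order pairs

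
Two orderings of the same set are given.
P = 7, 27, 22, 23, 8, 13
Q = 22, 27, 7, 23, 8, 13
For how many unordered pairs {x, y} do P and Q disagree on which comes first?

Assign each item its position (1..6) in the first ordering, then rewrite the second ordering as that position sequence:
positions: 7→1, 27→2, 22→3, 23→4, 8→5, 13→6
second ordering as positions: [3, 2, 1, 4, 5, 6]
Discordant pairs = inversions in this position sequence.
3: 2, 1 → 2
2: 1 → 1
1: 0
4: 0
5: 0
6: 0
Total: 2 + 1 + 0 + 0 + 0 + 0 = 3

3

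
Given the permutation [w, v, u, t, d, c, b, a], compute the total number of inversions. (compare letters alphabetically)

Element-by-element contributions:
w: 7
v: 6
u: 5
t: 4
d: 3
c: 2
b: 1
a: 0
Sum: 7 + 6 + 5 + 4 + 3 + 2 + 1 + 0 = 28

28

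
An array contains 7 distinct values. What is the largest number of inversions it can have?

21

A reversed (strictly descending) arrangement makes every pair an inversion, giving C(7, 2) inversions.
C(7, 2) = 7·6/2 = 21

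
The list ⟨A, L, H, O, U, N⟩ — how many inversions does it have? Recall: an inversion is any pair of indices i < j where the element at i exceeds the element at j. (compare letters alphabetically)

Out-of-order pairs: 3

Out-of-order index pairs (1-indexed):
(2,3): L > H
(4,6): O > N
(5,6): U > N
That's 3 pairs.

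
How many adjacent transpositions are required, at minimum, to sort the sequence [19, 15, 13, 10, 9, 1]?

15 adjacent swaps

The minimum number of adjacent swaps to sort an array equals its inversion count, since every such swap removes exactly one inversion.
Count inversions — for each element, later elements that are smaller:
19: 15, 13, 10, 9, 1 → 5
15: 13, 10, 9, 1 → 4
13: 10, 9, 1 → 3
10: 9, 1 → 2
9: 1 → 1
1: none → 0
Total inversions: 5 + 4 + 3 + 2 + 1 + 0 = 15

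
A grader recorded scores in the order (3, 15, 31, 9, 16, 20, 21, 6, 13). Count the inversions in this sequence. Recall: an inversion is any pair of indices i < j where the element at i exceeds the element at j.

For each element, count later entries that are smaller:
3 → none → 0
15 → 9, 6, 13 → 3
31 → 9, 16, 20, 21, 6, 13 → 6
9 → 6 → 1
16 → 6, 13 → 2
20 → 6, 13 → 2
21 → 6, 13 → 2
6 → none → 0
13 → none → 0
Sum: 0 + 3 + 6 + 1 + 2 + 2 + 2 + 0 + 0 = 16

16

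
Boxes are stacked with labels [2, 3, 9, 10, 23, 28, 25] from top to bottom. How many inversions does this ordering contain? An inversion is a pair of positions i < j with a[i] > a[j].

Out-of-order index pairs (0-indexed):
(5,6): 28 > 25
That's 1 pair.

1 inversion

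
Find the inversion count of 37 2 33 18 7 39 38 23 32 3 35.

Sweep left to right; for each value list the smaller values that follow it:
37: 8
2: 0
33: 5
18: 2
7: 1
39: 5
38: 4
23: 1
32: 1
3: 0
35: 0
Sum: 8 + 0 + 5 + 2 + 1 + 5 + 4 + 1 + 1 + 0 + 0 = 27

27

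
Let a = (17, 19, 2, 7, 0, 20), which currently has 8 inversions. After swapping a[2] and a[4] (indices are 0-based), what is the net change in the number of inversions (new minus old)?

-1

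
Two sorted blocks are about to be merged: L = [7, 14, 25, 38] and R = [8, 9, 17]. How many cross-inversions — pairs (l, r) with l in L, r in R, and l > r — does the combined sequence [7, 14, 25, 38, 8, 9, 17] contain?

There are 8 split inversions.

Take each right-half value and tally the left-half values above it:
r = 8: 14, 25, 38 → 3
r = 9: 14, 25, 38 → 3
r = 17: 25, 38 → 2
Cross-inversions: 3 + 3 + 2 = 8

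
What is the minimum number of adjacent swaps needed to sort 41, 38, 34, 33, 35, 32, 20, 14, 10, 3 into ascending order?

Minimum adjacent swaps = number of inversions (each swap of adjacent out-of-order elements removes one inversion and no swap can remove more).
Count inversions — for each element, later elements that are smaller:
41: 38, 34, 33, 35, 32, 20, 14, 10, 3 → 9
38: 34, 33, 35, 32, 20, 14, 10, 3 → 8
34: 33, 32, 20, 14, 10, 3 → 6
33: 32, 20, 14, 10, 3 → 5
35: 32, 20, 14, 10, 3 → 5
32: 20, 14, 10, 3 → 4
20: 14, 10, 3 → 3
14: 10, 3 → 2
10: 3 → 1
3: none → 0
Total inversions: 9 + 8 + 6 + 5 + 5 + 4 + 3 + 2 + 1 + 0 = 43

Adjacent swaps: 43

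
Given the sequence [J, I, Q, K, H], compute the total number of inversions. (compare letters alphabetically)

6 out-of-order pairs

For each element, count later entries that are smaller:
J → I, H → 2
I → H → 1
Q → K, H → 2
K → H → 1
H → none → 0
Sum: 2 + 1 + 2 + 1 + 0 = 6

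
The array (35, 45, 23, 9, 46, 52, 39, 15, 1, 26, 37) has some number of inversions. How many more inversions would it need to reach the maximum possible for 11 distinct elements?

Maximum inversions for 11 distinct elements is C(11, 2) = 11·10/2 = 55.
Current inversions — for each element, count later smaller elements:
35: 5
45: 7
23: 3
9: 1
46: 5
52: 5
39: 4
15: 1
1: 0
26: 0
37: 0
Current total: 5 + 7 + 3 + 1 + 5 + 5 + 4 + 1 + 0 + 0 + 0 = 31
Shortfall: 55 − 31 = 24

24 inversions short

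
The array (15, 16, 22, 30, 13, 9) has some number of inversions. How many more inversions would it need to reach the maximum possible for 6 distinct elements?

6 inversions short

Maximum inversions for 6 distinct elements is C(6, 2) = 6·5/2 = 15.
Current inversions — for each element, count later smaller elements:
15: 2
16: 2
22: 2
30: 2
13: 1
9: 0
Current total: 2 + 2 + 2 + 2 + 1 + 0 = 9
Shortfall: 15 − 9 = 6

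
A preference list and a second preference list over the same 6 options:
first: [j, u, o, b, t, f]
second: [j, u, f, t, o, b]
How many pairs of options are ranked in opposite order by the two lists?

Assign each item its position (1..6) in the first ordering, then rewrite the second ordering as that position sequence:
positions: j→1, u→2, o→3, b→4, t→5, f→6
second ordering as positions: [1, 2, 6, 5, 3, 4]
Discordant pairs = inversions in this position sequence.
1: 0
2: 0
6: 5, 3, 4 → 3
5: 3, 4 → 2
3: 0
4: 0
Total: 0 + 0 + 3 + 2 + 0 + 0 = 5

5 pairs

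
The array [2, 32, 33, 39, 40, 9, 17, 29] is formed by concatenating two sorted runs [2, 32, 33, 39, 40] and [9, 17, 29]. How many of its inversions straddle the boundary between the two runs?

12

Count, for every r in R, how many entries of L exceed r:
r = 9: 32, 33, 39, 40 → 4
r = 17: 32, 33, 39, 40 → 4
r = 29: 32, 33, 39, 40 → 4
Cross-inversions: 4 + 4 + 4 = 12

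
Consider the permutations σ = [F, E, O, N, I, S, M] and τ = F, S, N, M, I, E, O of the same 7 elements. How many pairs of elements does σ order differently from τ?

11 discordant pairs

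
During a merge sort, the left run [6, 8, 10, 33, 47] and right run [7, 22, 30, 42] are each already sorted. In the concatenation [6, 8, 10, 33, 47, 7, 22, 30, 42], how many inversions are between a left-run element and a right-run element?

9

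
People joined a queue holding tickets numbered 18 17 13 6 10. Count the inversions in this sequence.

9

Listing every pair i<j with a[i]>a[j] (using 1-based positions):
(1,2): 18 > 17
(1,3): 18 > 13
(1,4): 18 > 6
(1,5): 18 > 10
(2,3): 17 > 13
(2,4): 17 > 6
(2,5): 17 > 10
(3,4): 13 > 6
(3,5): 13 > 10
That's 9 pairs.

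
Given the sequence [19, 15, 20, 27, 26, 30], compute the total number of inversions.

2 out-of-order pairs

Inversion pairs (indices are 1-based):
(1,2): 19 > 15
(4,5): 27 > 26
That's 2 pairs.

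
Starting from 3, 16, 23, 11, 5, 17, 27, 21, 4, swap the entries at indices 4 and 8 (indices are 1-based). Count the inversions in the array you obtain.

18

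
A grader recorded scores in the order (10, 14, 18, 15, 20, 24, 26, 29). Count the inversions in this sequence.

Count, for each position, how many later elements it exceeds:
10 → none → 0
14 → none → 0
18 → 15 → 1
15 → none → 0
20 → none → 0
24 → none → 0
26 → none → 0
29 → none → 0
Sum: 0 + 0 + 1 + 0 + 0 + 0 + 0 + 0 = 1

1 out-of-order pair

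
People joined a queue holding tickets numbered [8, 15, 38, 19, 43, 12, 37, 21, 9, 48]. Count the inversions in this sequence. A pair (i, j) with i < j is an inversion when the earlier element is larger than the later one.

Sweep left to right; for each value list the smaller values that follow it:
8: 0
15: 2
38: 5
19: 2
43: 4
12: 1
37: 2
21: 1
9: 0
48: 0
Sum: 0 + 2 + 5 + 2 + 4 + 1 + 2 + 1 + 0 + 0 = 17

17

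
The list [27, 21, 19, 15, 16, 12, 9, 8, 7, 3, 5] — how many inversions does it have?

53

Count, for each position, how many later elements it exceeds:
27 → 21, 19, 15, 16, 12, 9, 8, 7, 3, 5 → 10
21 → 19, 15, 16, 12, 9, 8, 7, 3, 5 → 9
19 → 15, 16, 12, 9, 8, 7, 3, 5 → 8
15 → 12, 9, 8, 7, 3, 5 → 6
16 → 12, 9, 8, 7, 3, 5 → 6
12 → 9, 8, 7, 3, 5 → 5
9 → 8, 7, 3, 5 → 4
8 → 7, 3, 5 → 3
7 → 3, 5 → 2
3 → none → 0
5 → none → 0
Sum: 10 + 9 + 8 + 6 + 6 + 5 + 4 + 3 + 2 + 0 + 0 = 53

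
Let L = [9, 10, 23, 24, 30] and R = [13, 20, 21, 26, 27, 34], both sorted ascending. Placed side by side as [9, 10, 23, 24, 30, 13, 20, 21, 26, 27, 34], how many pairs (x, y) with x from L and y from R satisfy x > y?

11

Take each right-half value and tally the left-half values above it:
r = 13: 23, 24, 30 → 3
r = 20: 23, 24, 30 → 3
r = 21: 23, 24, 30 → 3
r = 26: 30 → 1
r = 27: 30 → 1
r = 34: none → 0
Cross-inversions: 3 + 3 + 3 + 1 + 1 + 0 = 11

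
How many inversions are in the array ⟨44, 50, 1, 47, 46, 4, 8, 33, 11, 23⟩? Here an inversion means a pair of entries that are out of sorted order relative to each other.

27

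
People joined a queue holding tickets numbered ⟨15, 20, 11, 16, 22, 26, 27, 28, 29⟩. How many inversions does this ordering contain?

Count, for each position, how many later elements it exceeds:
15: 1
20: 2
11: 0
16: 0
22: 0
26: 0
27: 0
28: 0
29: 0
Sum: 1 + 2 + 0 + 0 + 0 + 0 + 0 + 0 + 0 = 3

There are 3 inversions.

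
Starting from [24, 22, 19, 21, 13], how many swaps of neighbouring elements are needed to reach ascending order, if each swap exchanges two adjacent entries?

Minimum adjacent swaps = number of inversions (each swap of adjacent out-of-order elements removes one inversion and no swap can remove more).
Count inversions — for each element, later elements that are smaller:
24: 22, 19, 21, 13 → 4
22: 19, 21, 13 → 3
19: 13 → 1
21: 13 → 1
13: none → 0
Total inversions: 4 + 3 + 1 + 1 + 0 = 9

9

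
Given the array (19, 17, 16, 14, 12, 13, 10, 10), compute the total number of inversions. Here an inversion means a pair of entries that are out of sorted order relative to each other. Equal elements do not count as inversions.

26 inversions

For each element, count later entries that are smaller:
19 → 17, 16, 14, 12, 13, 10, 10 → 7
17 → 16, 14, 12, 13, 10, 10 → 6
16 → 14, 12, 13, 10, 10 → 5
14 → 12, 13, 10, 10 → 4
12 → 10, 10 → 2
13 → 10, 10 → 2
10 → none → 0
10 → none → 0
Sum: 7 + 6 + 5 + 4 + 2 + 2 + 0 + 0 = 26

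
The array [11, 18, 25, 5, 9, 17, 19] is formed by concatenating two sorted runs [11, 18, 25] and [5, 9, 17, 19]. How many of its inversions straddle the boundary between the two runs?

9

Take each right-half value and tally the left-half values above it:
r = 5: 11, 18, 25 → 3
r = 9: 11, 18, 25 → 3
r = 17: 18, 25 → 2
r = 19: 25 → 1
Cross-inversions: 3 + 3 + 2 + 1 = 9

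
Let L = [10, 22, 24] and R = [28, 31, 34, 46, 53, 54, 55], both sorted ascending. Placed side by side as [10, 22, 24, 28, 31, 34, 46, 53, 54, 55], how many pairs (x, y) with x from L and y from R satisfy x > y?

0

For each element r of the right run, count left-run elements greater than r:
r = 28: none → 0
r = 31: none → 0
r = 34: none → 0
r = 46: none → 0
r = 53: none → 0
r = 54: none → 0
r = 55: none → 0
Cross-inversions: 0 + 0 + 0 + 0 + 0 + 0 + 0 = 0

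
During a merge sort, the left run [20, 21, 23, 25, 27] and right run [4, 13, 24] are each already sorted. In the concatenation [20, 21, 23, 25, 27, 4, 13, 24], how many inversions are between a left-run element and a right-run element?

For each element r of the right run, count left-run elements greater than r:
r = 4: 20, 21, 23, 25, 27 → 5
r = 13: 20, 21, 23, 25, 27 → 5
r = 24: 25, 27 → 2
Cross-inversions: 5 + 5 + 2 = 12

12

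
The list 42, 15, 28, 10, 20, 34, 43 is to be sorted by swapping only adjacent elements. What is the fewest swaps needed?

8

Each adjacent swap fixes exactly one inversion, so the minimum swap count equals the number of inversions.
Count inversions — for each element, later elements that are smaller:
42: 15, 28, 10, 20, 34 → 5
15: 10 → 1
28: 10, 20 → 2
10: none → 0
20: none → 0
34: none → 0
43: none → 0
Total inversions: 5 + 1 + 2 + 0 + 0 + 0 + 0 = 8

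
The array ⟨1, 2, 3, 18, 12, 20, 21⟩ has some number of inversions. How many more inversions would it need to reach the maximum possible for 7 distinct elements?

20

Maximum inversions for 7 distinct elements is C(7, 2) = 7·6/2 = 21.
Current inversions — for each element, count later smaller elements:
1: 0
2: 0
3: 0
18: 1
12: 0
20: 0
21: 0
Current total: 0 + 0 + 0 + 1 + 0 + 0 + 0 = 1
Shortfall: 21 − 1 = 20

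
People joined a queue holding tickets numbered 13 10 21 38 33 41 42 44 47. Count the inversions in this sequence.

2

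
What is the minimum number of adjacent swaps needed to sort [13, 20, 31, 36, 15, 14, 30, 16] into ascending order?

The minimum number of adjacent swaps to sort an array equals its inversion count, since every such swap removes exactly one inversion.
Count inversions — for each element, later elements that are smaller:
13: none → 0
20: 15, 14, 16 → 3
31: 15, 14, 30, 16 → 4
36: 15, 14, 30, 16 → 4
15: 14 → 1
14: none → 0
30: 16 → 1
16: none → 0
Total inversions: 0 + 3 + 4 + 4 + 1 + 0 + 1 + 0 = 13

13 swaps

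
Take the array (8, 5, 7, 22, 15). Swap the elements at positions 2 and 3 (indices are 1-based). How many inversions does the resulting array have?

4 inversions

Positions 2 and 3 hold 5 and 7; after swapping, the array is [8, 7, 5, 22, 15].
Sweep left to right; for each value list the smaller values that follow it:
8: 2
7: 1
5: 0
22: 1
15: 0
Sum: 2 + 1 + 0 + 1 + 0 = 4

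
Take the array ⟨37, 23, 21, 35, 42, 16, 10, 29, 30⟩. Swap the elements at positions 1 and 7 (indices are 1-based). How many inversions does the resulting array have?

12

Positions 1 and 7 hold 37 and 10; after swapping, the array is [10, 23, 21, 35, 42, 16, 37, 29, 30].
Element-by-element contributions:
10 → none → 0
23 → 21, 16 → 2
21 → 16 → 1
35 → 16, 29, 30 → 3
42 → 16, 37, 29, 30 → 4
16 → none → 0
37 → 29, 30 → 2
29 → none → 0
30 → none → 0
Sum: 0 + 2 + 1 + 3 + 4 + 0 + 2 + 0 + 0 = 12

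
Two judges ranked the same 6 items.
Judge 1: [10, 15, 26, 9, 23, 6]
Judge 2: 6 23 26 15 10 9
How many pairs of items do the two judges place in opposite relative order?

12

Assign each item its position (1..6) in the first ordering, then rewrite the second ordering as that position sequence:
positions: 10→1, 15→2, 26→3, 9→4, 23→5, 6→6
second ordering as positions: [6, 5, 3, 2, 1, 4]
Discordant pairs = inversions in this position sequence.
6: 5, 3, 2, 1, 4 → 5
5: 3, 2, 1, 4 → 4
3: 2, 1 → 2
2: 1 → 1
1: 0
4: 0
Total: 5 + 4 + 2 + 1 + 0 + 0 = 12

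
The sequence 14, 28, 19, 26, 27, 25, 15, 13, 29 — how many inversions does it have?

18

Count, for each position, how many later elements it exceeds:
14 → 13 → 1
28 → 19, 26, 27, 25, 15, 13 → 6
19 → 15, 13 → 2
26 → 25, 15, 13 → 3
27 → 25, 15, 13 → 3
25 → 15, 13 → 2
15 → 13 → 1
13 → none → 0
29 → none → 0
Sum: 1 + 6 + 2 + 3 + 3 + 2 + 1 + 0 + 0 = 18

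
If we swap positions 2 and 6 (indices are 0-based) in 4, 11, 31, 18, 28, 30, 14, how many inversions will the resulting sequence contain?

Positions 2 and 6 hold 31 and 14; after swapping, the array is [4, 11, 14, 18, 28, 30, 31].
Element-by-element contributions:
4: 0
11: 0
14: 0
18: 0
28: 0
30: 0
31: 0
Sum: 0 + 0 + 0 + 0 + 0 + 0 + 0 = 0

0 inversions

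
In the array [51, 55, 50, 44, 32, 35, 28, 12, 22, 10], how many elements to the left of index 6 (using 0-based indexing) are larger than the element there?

The element at index 6 is 28.
Elements before it: 51, 55, 50, 44, 32, 35
Those larger than 28: 51, 55, 50, 44, 32, 35

6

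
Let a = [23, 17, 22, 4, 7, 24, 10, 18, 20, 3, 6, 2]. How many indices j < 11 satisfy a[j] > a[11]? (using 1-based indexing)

8

The element at index 11 is 6.
Elements before it: 23, 17, 22, 4, 7, 24, 10, 18, 20, 3
Those larger than 6: 23, 17, 22, 7, 24, 10, 18, 20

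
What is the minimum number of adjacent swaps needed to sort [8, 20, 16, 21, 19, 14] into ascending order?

7 adjacent swaps

Minimum adjacent swaps = number of inversions (each swap of adjacent out-of-order elements removes one inversion and no swap can remove more).
Count inversions — for each element, later elements that are smaller:
8: none → 0
20: 16, 19, 14 → 3
16: 14 → 1
21: 19, 14 → 2
19: 14 → 1
14: none → 0
Total inversions: 0 + 3 + 1 + 2 + 1 + 0 = 7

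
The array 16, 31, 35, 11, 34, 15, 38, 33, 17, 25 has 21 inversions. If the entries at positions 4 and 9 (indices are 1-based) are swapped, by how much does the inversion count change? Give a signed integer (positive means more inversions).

+3

Positions 4 and 9 hold 11 and 17; after swapping, the array is [16, 31, 35, 17, 34, 15, 38, 33, 11, 25].
For each element, count later entries that are smaller:
16: 2
31: 4
35: 6
17: 2
34: 4
15: 1
38: 3
33: 2
11: 0
25: 0
Sum: 2 + 4 + 6 + 2 + 4 + 1 + 3 + 2 + 0 + 0 = 24
Change: 24 − 21 = +3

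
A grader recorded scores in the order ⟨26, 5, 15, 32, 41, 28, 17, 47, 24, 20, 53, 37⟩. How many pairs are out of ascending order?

22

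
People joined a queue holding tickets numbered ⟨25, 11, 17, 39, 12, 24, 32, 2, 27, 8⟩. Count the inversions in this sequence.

Count, for each position, how many later elements it exceeds:
25 → 11, 17, 12, 24, 2, 8 → 6
11 → 2, 8 → 2
17 → 12, 2, 8 → 3
39 → 12, 24, 32, 2, 27, 8 → 6
12 → 2, 8 → 2
24 → 2, 8 → 2
32 → 2, 27, 8 → 3
2 → none → 0
27 → 8 → 1
8 → none → 0
Sum: 6 + 2 + 3 + 6 + 2 + 2 + 3 + 0 + 1 + 0 = 25

There are 25 inversions.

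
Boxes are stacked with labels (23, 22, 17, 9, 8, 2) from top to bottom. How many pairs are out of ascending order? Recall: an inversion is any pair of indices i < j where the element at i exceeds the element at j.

15

Sweep left to right; for each value list the smaller values that follow it:
23: 5
22: 4
17: 3
9: 2
8: 1
2: 0
Sum: 5 + 4 + 3 + 2 + 1 + 0 = 15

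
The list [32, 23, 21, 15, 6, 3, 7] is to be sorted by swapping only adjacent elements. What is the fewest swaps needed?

Each adjacent swap fixes exactly one inversion, so the minimum swap count equals the number of inversions.
Count inversions — for each element, later elements that are smaller:
32: 23, 21, 15, 6, 3, 7 → 6
23: 21, 15, 6, 3, 7 → 5
21: 15, 6, 3, 7 → 4
15: 6, 3, 7 → 3
6: 3 → 1
3: none → 0
7: none → 0
Total inversions: 6 + 5 + 4 + 3 + 1 + 0 + 0 = 19

19 swaps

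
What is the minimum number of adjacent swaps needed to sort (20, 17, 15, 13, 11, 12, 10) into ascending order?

20

The minimum number of adjacent swaps to sort an array equals its inversion count, since every such swap removes exactly one inversion.
Count inversions — for each element, later elements that are smaller:
20: 17, 15, 13, 11, 12, 10 → 6
17: 15, 13, 11, 12, 10 → 5
15: 13, 11, 12, 10 → 4
13: 11, 12, 10 → 3
11: 10 → 1
12: 10 → 1
10: none → 0
Total inversions: 6 + 5 + 4 + 3 + 1 + 1 + 0 = 20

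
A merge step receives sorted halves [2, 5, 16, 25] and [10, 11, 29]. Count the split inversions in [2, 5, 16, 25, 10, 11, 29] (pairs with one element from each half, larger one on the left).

4 cross-inversions

Count, for every r in R, how many entries of L exceed r:
r = 10: 16, 25 → 2
r = 11: 16, 25 → 2
r = 29: none → 0
Cross-inversions: 2 + 2 + 0 = 4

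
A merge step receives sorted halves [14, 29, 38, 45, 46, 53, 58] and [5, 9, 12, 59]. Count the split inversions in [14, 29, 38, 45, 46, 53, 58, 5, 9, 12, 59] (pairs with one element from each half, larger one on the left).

Take each right-half value and tally the left-half values above it:
r = 5: 14, 29, 38, 45, 46, 53, 58 → 7
r = 9: 14, 29, 38, 45, 46, 53, 58 → 7
r = 12: 14, 29, 38, 45, 46, 53, 58 → 7
r = 59: none → 0
Cross-inversions: 7 + 7 + 7 + 0 = 21

There are 21 split inversions.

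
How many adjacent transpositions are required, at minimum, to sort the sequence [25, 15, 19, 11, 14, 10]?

Adjacent swaps: 13

Each adjacent swap fixes exactly one inversion, so the minimum swap count equals the number of inversions.
Count inversions — for each element, later elements that are smaller:
25: 15, 19, 11, 14, 10 → 5
15: 11, 14, 10 → 3
19: 11, 14, 10 → 3
11: 10 → 1
14: 10 → 1
10: none → 0
Total inversions: 5 + 3 + 3 + 1 + 1 + 0 = 13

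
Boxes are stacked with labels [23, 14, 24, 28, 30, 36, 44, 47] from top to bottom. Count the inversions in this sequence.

1

Element-by-element contributions:
23: 1
14: 0
24: 0
28: 0
30: 0
36: 0
44: 0
47: 0
Sum: 1 + 0 + 0 + 0 + 0 + 0 + 0 + 0 = 1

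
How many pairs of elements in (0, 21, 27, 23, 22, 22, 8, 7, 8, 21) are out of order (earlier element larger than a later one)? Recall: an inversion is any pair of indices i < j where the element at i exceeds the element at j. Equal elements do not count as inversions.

There are 25 inversions.

Sweep left to right; for each value list the smaller values that follow it:
0: 0
21: 3
27: 7
23: 6
22: 4
22: 4
8: 1
7: 0
8: 0
21: 0
Sum: 0 + 3 + 7 + 6 + 4 + 4 + 1 + 0 + 0 + 0 = 25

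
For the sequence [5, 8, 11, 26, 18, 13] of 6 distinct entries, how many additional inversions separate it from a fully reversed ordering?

12 inversions short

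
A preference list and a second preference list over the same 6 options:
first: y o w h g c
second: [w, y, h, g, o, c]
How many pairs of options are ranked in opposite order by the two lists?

Assign each item its position (1..6) in the first ordering, then rewrite the second ordering as that position sequence:
positions: y→1, o→2, w→3, h→4, g→5, c→6
second ordering as positions: [3, 1, 4, 5, 2, 6]
Discordant pairs = inversions in this position sequence.
3: 1, 2 → 2
1: 0
4: 2 → 1
5: 2 → 1
2: 0
6: 0
Total: 2 + 0 + 1 + 1 + 0 + 0 = 4

4 pairs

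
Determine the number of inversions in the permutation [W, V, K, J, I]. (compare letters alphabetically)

10 inversions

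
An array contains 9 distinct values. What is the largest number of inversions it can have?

36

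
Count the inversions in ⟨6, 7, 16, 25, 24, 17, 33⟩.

There are 3 inversions.

Count, for each position, how many later elements it exceeds:
6: 0
7: 0
16: 0
25: 2
24: 1
17: 0
33: 0
Sum: 0 + 0 + 0 + 2 + 1 + 0 + 0 = 3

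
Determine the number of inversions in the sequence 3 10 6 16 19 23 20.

2 out-of-order pairs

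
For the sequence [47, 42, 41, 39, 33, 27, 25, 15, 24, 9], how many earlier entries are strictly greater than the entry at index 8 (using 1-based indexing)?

7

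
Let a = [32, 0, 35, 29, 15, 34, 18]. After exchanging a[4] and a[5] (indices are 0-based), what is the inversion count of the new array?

12

Positions 4 and 5 hold 15 and 34; after swapping, the array is [32, 0, 35, 29, 34, 15, 18].
For each element, count later entries that are smaller:
32 → 0, 29, 15, 18 → 4
0 → none → 0
35 → 29, 34, 15, 18 → 4
29 → 15, 18 → 2
34 → 15, 18 → 2
15 → none → 0
18 → none → 0
Sum: 4 + 0 + 4 + 2 + 2 + 0 + 0 = 12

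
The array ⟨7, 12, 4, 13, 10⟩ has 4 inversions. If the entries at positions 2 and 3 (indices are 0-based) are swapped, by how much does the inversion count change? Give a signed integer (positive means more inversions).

+1

Positions 2 and 3 hold 4 and 13; after swapping, the array is [7, 12, 13, 4, 10].
For each element, count later entries that are smaller:
7 → 4 → 1
12 → 4, 10 → 2
13 → 4, 10 → 2
4 → none → 0
10 → none → 0
Sum: 1 + 2 + 2 + 0 + 0 = 5
Change: 5 − 4 = +1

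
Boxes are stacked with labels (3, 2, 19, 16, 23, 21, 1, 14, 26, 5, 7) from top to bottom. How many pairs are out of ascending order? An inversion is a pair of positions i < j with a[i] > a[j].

Inversions: 25

For each element, count later entries that are smaller:
3: 2
2: 1
19: 5
16: 4
23: 5
21: 4
1: 0
14: 2
26: 2
5: 0
7: 0
Sum: 2 + 1 + 5 + 4 + 5 + 4 + 0 + 2 + 2 + 0 + 0 = 25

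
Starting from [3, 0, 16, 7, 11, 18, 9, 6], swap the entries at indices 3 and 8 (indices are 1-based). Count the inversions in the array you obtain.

Positions 3 and 8 hold 16 and 6; after swapping, the array is [3, 0, 6, 7, 11, 18, 9, 16].
For each element, count later entries that are smaller:
3: 1
0: 0
6: 0
7: 0
11: 1
18: 2
9: 0
16: 0
Sum: 1 + 0 + 0 + 0 + 1 + 2 + 0 + 0 = 4

4 inversions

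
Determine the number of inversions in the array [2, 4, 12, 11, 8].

3 out-of-order pairs

Inversion pairs (indices are 1-based):
(3,4): 12 > 11
(3,5): 12 > 8
(4,5): 11 > 8
That's 3 pairs.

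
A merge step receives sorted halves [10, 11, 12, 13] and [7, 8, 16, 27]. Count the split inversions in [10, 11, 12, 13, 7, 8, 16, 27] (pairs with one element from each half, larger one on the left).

Take each right-half value and tally the left-half values above it:
r = 7: 10, 11, 12, 13 → 4
r = 8: 10, 11, 12, 13 → 4
r = 16: none → 0
r = 27: none → 0
Cross-inversions: 4 + 4 + 0 + 0 = 8

8 cross-inversions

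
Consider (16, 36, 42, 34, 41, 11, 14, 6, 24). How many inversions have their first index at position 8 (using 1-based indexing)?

The element at index 8 is 6.
Elements after it: 24
None of them are smaller than 6.

0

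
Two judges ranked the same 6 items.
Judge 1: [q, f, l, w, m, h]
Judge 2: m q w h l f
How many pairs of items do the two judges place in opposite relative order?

9 discordant pairs

Assign each item its position (1..6) in the first ordering, then rewrite the second ordering as that position sequence:
positions: q→1, f→2, l→3, w→4, m→5, h→6
second ordering as positions: [5, 1, 4, 6, 3, 2]
Discordant pairs = inversions in this position sequence.
5: 1, 4, 3, 2 → 4
1: 0
4: 3, 2 → 2
6: 3, 2 → 2
3: 2 → 1
2: 0
Total: 4 + 0 + 2 + 2 + 1 + 0 = 9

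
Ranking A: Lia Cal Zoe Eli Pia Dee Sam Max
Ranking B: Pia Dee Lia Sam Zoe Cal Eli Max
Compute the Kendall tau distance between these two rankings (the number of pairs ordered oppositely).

12 discordant pairs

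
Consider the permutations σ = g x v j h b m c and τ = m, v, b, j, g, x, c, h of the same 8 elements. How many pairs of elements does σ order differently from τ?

Discordant pairs: 15

Assign each item its position (1..8) in the first ordering, then rewrite the second ordering as that position sequence:
positions: g→1, x→2, v→3, j→4, h→5, b→6, m→7, c→8
second ordering as positions: [7, 3, 6, 4, 1, 2, 8, 5]
Discordant pairs = inversions in this position sequence.
7: 3, 6, 4, 1, 2, 5 → 6
3: 1, 2 → 2
6: 4, 1, 2, 5 → 4
4: 1, 2 → 2
1: 0
2: 0
8: 5 → 1
5: 0
Total: 6 + 2 + 4 + 2 + 0 + 0 + 1 + 0 = 15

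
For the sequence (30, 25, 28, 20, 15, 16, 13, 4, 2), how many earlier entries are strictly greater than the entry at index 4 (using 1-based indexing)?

3

The element at index 4 is 20.
Elements before it: 30, 25, 28
Those larger than 20: 30, 25, 28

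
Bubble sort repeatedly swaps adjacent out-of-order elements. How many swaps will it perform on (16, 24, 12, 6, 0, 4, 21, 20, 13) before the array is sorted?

The minimum number of adjacent swaps to sort an array equals its inversion count, since every such swap removes exactly one inversion.
Count inversions — for each element, later elements that are smaller:
16: 12, 6, 0, 4, 13 → 5
24: 12, 6, 0, 4, 21, 20, 13 → 7
12: 6, 0, 4 → 3
6: 0, 4 → 2
0: none → 0
4: none → 0
21: 20, 13 → 2
20: 13 → 1
13: none → 0
Total inversions: 5 + 7 + 3 + 2 + 0 + 0 + 2 + 1 + 0 = 20

20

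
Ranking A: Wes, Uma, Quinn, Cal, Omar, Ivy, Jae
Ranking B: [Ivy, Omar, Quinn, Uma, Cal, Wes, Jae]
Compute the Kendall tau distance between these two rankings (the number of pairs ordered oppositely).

Assign each item its position (1..7) in the first ordering, then rewrite the second ordering as that position sequence:
positions: Wes→1, Uma→2, Quinn→3, Cal→4, Omar→5, Ivy→6, Jae→7
second ordering as positions: [6, 5, 3, 2, 4, 1, 7]
Discordant pairs = inversions in this position sequence.
6: 5, 3, 2, 4, 1 → 5
5: 3, 2, 4, 1 → 4
3: 2, 1 → 2
2: 1 → 1
4: 1 → 1
1: 0
7: 0
Total: 5 + 4 + 2 + 1 + 1 + 0 + 0 = 13

13 discordant pairs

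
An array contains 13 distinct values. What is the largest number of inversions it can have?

78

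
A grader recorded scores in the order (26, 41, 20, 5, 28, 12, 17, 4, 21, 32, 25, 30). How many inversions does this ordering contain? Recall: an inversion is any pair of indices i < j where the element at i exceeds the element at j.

31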